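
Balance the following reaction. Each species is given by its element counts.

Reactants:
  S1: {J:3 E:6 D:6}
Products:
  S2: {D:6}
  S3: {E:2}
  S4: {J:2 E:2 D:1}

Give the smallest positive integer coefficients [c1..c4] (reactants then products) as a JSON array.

J: 4·3 = 12 | 3·0+6·0+6·2 = 12
E: 4·6 = 24 | 3·0+6·2+6·2 = 24
D: 4·6 = 24 | 3·6+6·0+6·1 = 24
gcd(4,3,6,6) = 1

Coefficients: [4, 3, 6, 6]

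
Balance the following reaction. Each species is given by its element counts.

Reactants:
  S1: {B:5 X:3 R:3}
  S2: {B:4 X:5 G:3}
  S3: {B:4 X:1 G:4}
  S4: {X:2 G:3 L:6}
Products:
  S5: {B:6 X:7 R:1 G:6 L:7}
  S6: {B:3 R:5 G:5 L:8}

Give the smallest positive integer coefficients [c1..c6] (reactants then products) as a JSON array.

B: 3·5+1·4+2·4+6·0 = 27 | 4·6+1·3 = 27
X: 3·3+1·5+2·1+6·2 = 28 | 4·7+1·0 = 28
R: 3·3+1·0+2·0+6·0 = 9 | 4·1+1·5 = 9
G: 3·0+1·3+2·4+6·3 = 29 | 4·6+1·5 = 29
L: 3·0+1·0+2·0+6·6 = 36 | 4·7+1·8 = 36
gcd(3,1,2,6,4,1) = 1

Coefficients: [3, 1, 2, 6, 4, 1]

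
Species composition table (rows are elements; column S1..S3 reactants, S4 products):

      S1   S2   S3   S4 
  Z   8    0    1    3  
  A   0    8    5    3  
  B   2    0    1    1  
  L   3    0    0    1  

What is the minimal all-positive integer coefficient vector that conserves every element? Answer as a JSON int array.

Z: 2·8+1·0+2·1 = 18 | 6·3 = 18
A: 2·0+1·8+2·5 = 18 | 6·3 = 18
B: 2·2+1·0+2·1 = 6 | 6·1 = 6
L: 2·3+1·0+2·0 = 6 | 6·1 = 6
gcd(2,1,2,6) = 1

Coefficients: [2, 1, 2, 6]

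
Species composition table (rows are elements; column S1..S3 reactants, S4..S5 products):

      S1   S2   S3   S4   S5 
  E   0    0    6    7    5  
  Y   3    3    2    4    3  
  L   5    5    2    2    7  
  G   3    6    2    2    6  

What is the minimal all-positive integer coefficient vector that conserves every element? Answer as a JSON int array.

E: 2·0+1·0+6·6 = 36 | 3·7+3·5 = 36
Y: 2·3+1·3+6·2 = 21 | 3·4+3·3 = 21
L: 2·5+1·5+6·2 = 27 | 3·2+3·7 = 27
G: 2·3+1·6+6·2 = 24 | 3·2+3·6 = 24
gcd(2,1,6,3,3) = 1

Coefficients: [2, 1, 6, 3, 3]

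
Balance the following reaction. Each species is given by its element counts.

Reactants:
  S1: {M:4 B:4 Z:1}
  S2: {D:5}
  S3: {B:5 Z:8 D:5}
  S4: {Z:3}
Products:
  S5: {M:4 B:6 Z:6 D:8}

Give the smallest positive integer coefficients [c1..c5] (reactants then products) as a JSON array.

Coefficients: [5, 6, 2, 3, 5]

M: 5·4+6·0+2·0+3·0 = 20 | 5·4 = 20
B: 5·4+6·0+2·5+3·0 = 30 | 5·6 = 30
Z: 5·1+6·0+2·8+3·3 = 30 | 5·6 = 30
D: 5·0+6·5+2·5+3·0 = 40 | 5·8 = 40
gcd(5,6,2,3,5) = 1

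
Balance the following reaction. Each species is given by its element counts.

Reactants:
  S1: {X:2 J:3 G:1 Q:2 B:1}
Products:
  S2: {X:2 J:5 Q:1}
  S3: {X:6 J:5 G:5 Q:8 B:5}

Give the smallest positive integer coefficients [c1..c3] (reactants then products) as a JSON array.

X: 5·2 = 10 | 2·2+1·6 = 10
J: 5·3 = 15 | 2·5+1·5 = 15
G: 5·1 = 5 | 2·0+1·5 = 5
Q: 5·2 = 10 | 2·1+1·8 = 10
B: 5·1 = 5 | 2·0+1·5 = 5
gcd(5,2,1) = 1

Coefficients: [5, 2, 1]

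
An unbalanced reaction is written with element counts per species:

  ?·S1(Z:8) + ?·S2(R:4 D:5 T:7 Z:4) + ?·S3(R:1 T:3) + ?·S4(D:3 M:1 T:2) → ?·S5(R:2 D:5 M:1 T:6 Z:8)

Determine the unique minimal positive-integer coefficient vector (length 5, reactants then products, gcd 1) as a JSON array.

R: 4·0+2·4+2·1+5·0 = 10 | 5·2 = 10
D: 4·0+2·5+2·0+5·3 = 25 | 5·5 = 25
M: 4·0+2·0+2·0+5·1 = 5 | 5·1 = 5
T: 4·0+2·7+2·3+5·2 = 30 | 5·6 = 30
Z: 4·8+2·4+2·0+5·0 = 40 | 5·8 = 40
gcd(4,2,2,5,5) = 1

Coefficients: [4, 2, 2, 5, 5]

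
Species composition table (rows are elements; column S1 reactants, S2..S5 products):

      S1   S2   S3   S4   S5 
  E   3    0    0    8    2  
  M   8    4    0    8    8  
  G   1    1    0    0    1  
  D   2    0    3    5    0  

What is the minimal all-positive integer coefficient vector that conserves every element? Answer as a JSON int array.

E: 4·3 = 12 | 2·0+1·0+1·8+2·2 = 12
M: 4·8 = 32 | 2·4+1·0+1·8+2·8 = 32
G: 4·1 = 4 | 2·1+1·0+1·0+2·1 = 4
D: 4·2 = 8 | 2·0+1·3+1·5+2·0 = 8
gcd(4,2,1,1,2) = 1

Coefficients: [4, 2, 1, 1, 2]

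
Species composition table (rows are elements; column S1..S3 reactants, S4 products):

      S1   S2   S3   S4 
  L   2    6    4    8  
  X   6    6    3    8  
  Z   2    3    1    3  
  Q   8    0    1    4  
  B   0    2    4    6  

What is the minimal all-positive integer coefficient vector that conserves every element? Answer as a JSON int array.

L: 1·2+1·6+4·4 = 24 | 3·8 = 24
X: 1·6+1·6+4·3 = 24 | 3·8 = 24
Z: 1·2+1·3+4·1 = 9 | 3·3 = 9
Q: 1·8+1·0+4·1 = 12 | 3·4 = 12
B: 1·0+1·2+4·4 = 18 | 3·6 = 18
gcd(1,1,4,3) = 1

Coefficients: [1, 1, 4, 3]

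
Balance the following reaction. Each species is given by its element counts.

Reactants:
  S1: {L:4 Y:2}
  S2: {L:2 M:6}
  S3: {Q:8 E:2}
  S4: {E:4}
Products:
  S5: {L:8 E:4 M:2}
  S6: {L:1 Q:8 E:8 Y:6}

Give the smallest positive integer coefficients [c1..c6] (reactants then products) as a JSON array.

Coefficients: [6, 1, 2, 6, 3, 2]

L: 6·4+1·2+2·0+6·0 = 26 | 3·8+2·1 = 26
Q: 6·0+1·0+2·8+6·0 = 16 | 3·0+2·8 = 16
E: 6·0+1·0+2·2+6·4 = 28 | 3·4+2·8 = 28
Y: 6·2+1·0+2·0+6·0 = 12 | 3·0+2·6 = 12
M: 6·0+1·6+2·0+6·0 = 6 | 3·2+2·0 = 6
gcd(6,1,2,6,3,2) = 1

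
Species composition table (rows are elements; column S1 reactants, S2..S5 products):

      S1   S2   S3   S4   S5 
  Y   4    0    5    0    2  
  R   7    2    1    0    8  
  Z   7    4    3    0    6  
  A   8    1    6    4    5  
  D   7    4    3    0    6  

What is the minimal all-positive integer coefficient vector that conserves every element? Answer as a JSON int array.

Coefficients: [4, 1, 2, 1, 3]

Y: 4·4 = 16 | 1·0+2·5+1·0+3·2 = 16
R: 4·7 = 28 | 1·2+2·1+1·0+3·8 = 28
Z: 4·7 = 28 | 1·4+2·3+1·0+3·6 = 28
A: 4·8 = 32 | 1·1+2·6+1·4+3·5 = 32
D: 4·7 = 28 | 1·4+2·3+1·0+3·6 = 28
gcd(4,1,2,1,3) = 1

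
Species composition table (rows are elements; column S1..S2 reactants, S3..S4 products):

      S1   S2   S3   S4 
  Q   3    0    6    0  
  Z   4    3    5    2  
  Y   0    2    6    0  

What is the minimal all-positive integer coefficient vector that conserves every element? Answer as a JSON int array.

Q: 2·3+3·0 = 6 | 1·6+6·0 = 6
Z: 2·4+3·3 = 17 | 1·5+6·2 = 17
Y: 2·0+3·2 = 6 | 1·6+6·0 = 6
gcd(2,3,1,6) = 1

Coefficients: [2, 3, 1, 6]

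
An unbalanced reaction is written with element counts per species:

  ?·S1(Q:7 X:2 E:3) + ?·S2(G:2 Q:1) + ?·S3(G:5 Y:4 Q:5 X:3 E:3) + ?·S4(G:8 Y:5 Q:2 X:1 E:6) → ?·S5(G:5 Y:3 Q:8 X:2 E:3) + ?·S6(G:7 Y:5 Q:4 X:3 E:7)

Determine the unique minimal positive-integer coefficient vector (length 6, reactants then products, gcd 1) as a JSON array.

G: 4·0+1·2+5·5+5·8 = 67 | 5·5+6·7 = 67
Y: 4·0+1·0+5·4+5·5 = 45 | 5·3+6·5 = 45
Q: 4·7+1·1+5·5+5·2 = 64 | 5·8+6·4 = 64
X: 4·2+1·0+5·3+5·1 = 28 | 5·2+6·3 = 28
E: 4·3+1·0+5·3+5·6 = 57 | 5·3+6·7 = 57
gcd(4,1,5,5,5,6) = 1

Coefficients: [4, 1, 5, 5, 5, 6]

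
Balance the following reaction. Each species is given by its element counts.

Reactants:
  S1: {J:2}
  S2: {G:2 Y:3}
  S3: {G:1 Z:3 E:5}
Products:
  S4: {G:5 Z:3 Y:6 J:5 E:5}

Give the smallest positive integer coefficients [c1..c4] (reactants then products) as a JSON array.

G: 5·0+4·2+2·1 = 10 | 2·5 = 10
Z: 5·0+4·0+2·3 = 6 | 2·3 = 6
Y: 5·0+4·3+2·0 = 12 | 2·6 = 12
J: 5·2+4·0+2·0 = 10 | 2·5 = 10
E: 5·0+4·0+2·5 = 10 | 2·5 = 10
gcd(5,4,2,2) = 1

Coefficients: [5, 4, 2, 2]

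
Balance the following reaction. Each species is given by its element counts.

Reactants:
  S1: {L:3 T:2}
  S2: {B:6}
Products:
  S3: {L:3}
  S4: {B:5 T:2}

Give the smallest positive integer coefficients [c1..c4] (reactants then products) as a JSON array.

L: 6·3+5·0 = 18 | 6·3+6·0 = 18
B: 6·0+5·6 = 30 | 6·0+6·5 = 30
T: 6·2+5·0 = 12 | 6·0+6·2 = 12
gcd(6,5,6,6) = 1

Coefficients: [6, 5, 6, 6]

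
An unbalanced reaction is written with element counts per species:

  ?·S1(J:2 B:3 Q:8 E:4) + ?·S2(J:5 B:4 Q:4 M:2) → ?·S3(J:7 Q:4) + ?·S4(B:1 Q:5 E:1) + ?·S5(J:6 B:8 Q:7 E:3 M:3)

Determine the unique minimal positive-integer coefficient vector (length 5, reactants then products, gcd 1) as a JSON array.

J: 2·2+3·5 = 19 | 1·7+2·0+2·6 = 19
B: 2·3+3·4 = 18 | 1·0+2·1+2·8 = 18
Q: 2·8+3·4 = 28 | 1·4+2·5+2·7 = 28
E: 2·4+3·0 = 8 | 1·0+2·1+2·3 = 8
M: 2·0+3·2 = 6 | 1·0+2·0+2·3 = 6
gcd(2,3,1,2,2) = 1

Coefficients: [2, 3, 1, 2, 2]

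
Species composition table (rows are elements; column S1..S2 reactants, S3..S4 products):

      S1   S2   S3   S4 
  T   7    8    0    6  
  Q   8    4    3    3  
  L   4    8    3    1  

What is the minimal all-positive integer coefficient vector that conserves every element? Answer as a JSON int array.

T: 4·7+1·8 = 36 | 6·0+6·6 = 36
Q: 4·8+1·4 = 36 | 6·3+6·3 = 36
L: 4·4+1·8 = 24 | 6·3+6·1 = 24
gcd(4,1,6,6) = 1

Coefficients: [4, 1, 6, 6]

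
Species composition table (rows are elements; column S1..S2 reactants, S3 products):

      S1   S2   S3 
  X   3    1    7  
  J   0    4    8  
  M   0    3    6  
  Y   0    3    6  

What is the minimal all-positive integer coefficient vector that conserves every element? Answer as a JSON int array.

X: 5·3+6·1 = 21 | 3·7 = 21
J: 5·0+6·4 = 24 | 3·8 = 24
M: 5·0+6·3 = 18 | 3·6 = 18
Y: 5·0+6·3 = 18 | 3·6 = 18
gcd(5,6,3) = 1

Coefficients: [5, 6, 3]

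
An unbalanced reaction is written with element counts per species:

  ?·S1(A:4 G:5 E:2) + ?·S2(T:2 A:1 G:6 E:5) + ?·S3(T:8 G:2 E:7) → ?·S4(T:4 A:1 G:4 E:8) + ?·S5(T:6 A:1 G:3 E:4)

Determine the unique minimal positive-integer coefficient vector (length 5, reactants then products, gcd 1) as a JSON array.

T: 1·0+1·2+3·8 = 26 | 2·4+3·6 = 26
A: 1·4+1·1+3·0 = 5 | 2·1+3·1 = 5
G: 1·5+1·6+3·2 = 17 | 2·4+3·3 = 17
E: 1·2+1·5+3·7 = 28 | 2·8+3·4 = 28
gcd(1,1,3,2,3) = 1

Coefficients: [1, 1, 3, 2, 3]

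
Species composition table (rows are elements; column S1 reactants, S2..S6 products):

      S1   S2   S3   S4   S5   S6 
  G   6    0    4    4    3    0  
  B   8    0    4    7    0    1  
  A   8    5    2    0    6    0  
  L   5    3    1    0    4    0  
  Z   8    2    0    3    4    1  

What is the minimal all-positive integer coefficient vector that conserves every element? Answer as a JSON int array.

Coefficients: [3, 2, 1, 2, 2, 6]

G: 3·6 = 18 | 2·0+1·4+2·4+2·3+6·0 = 18
B: 3·8 = 24 | 2·0+1·4+2·7+2·0+6·1 = 24
A: 3·8 = 24 | 2·5+1·2+2·0+2·6+6·0 = 24
L: 3·5 = 15 | 2·3+1·1+2·0+2·4+6·0 = 15
Z: 3·8 = 24 | 2·2+1·0+2·3+2·4+6·1 = 24
gcd(3,2,1,2,2,6) = 1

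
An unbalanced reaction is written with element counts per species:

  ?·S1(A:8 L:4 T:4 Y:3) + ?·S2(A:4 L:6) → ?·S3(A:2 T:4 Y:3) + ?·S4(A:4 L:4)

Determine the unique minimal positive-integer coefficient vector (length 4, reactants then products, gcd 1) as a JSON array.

Coefficients: [2, 2, 2, 5]

A: 2·8+2·4 = 24 | 2·2+5·4 = 24
L: 2·4+2·6 = 20 | 2·0+5·4 = 20
T: 2·4+2·0 = 8 | 2·4+5·0 = 8
Y: 2·3+2·0 = 6 | 2·3+5·0 = 6
gcd(2,2,2,5) = 1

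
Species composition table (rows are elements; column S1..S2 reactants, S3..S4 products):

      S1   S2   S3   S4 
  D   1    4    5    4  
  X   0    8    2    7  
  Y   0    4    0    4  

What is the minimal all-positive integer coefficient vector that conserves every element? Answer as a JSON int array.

D: 5·1+2·4 = 13 | 1·5+2·4 = 13
X: 5·0+2·8 = 16 | 1·2+2·7 = 16
Y: 5·0+2·4 = 8 | 1·0+2·4 = 8
gcd(5,2,1,2) = 1

Coefficients: [5, 2, 1, 2]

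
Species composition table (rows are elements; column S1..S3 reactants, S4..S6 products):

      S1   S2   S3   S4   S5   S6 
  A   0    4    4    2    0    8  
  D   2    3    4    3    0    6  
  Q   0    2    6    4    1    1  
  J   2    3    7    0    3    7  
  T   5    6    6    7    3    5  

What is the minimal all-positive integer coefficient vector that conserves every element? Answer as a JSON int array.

A: 2·0+6·4+2·4 = 32 | 4·2+5·0+3·8 = 32
D: 2·2+6·3+2·4 = 30 | 4·3+5·0+3·6 = 30
Q: 2·0+6·2+2·6 = 24 | 4·4+5·1+3·1 = 24
J: 2·2+6·3+2·7 = 36 | 4·0+5·3+3·7 = 36
T: 2·5+6·6+2·6 = 58 | 4·7+5·3+3·5 = 58
gcd(2,6,2,4,5,3) = 1

Coefficients: [2, 6, 2, 4, 5, 3]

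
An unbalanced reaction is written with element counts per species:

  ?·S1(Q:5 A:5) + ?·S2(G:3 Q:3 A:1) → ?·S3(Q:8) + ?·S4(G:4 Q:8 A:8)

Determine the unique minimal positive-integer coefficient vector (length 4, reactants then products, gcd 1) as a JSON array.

Coefficients: [4, 4, 1, 3]

G: 4·0+4·3 = 12 | 1·0+3·4 = 12
Q: 4·5+4·3 = 32 | 1·8+3·8 = 32
A: 4·5+4·1 = 24 | 1·0+3·8 = 24
gcd(4,4,1,3) = 1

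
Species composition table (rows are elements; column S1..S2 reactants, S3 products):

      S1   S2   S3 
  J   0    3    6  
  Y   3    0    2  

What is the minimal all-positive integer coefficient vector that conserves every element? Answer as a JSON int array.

Coefficients: [2, 6, 3]

J: 2·0+6·3 = 18 | 3·6 = 18
Y: 2·3+6·0 = 6 | 3·2 = 6
gcd(2,6,3) = 1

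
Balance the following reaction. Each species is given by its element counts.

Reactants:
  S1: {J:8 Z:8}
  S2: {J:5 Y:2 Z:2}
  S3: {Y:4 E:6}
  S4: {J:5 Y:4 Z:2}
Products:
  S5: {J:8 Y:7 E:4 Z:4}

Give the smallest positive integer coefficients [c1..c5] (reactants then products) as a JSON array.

J: 1·8+3·5+4·0+5·5 = 48 | 6·8 = 48
Y: 1·0+3·2+4·4+5·4 = 42 | 6·7 = 42
E: 1·0+3·0+4·6+5·0 = 24 | 6·4 = 24
Z: 1·8+3·2+4·0+5·2 = 24 | 6·4 = 24
gcd(1,3,4,5,6) = 1

Coefficients: [1, 3, 4, 5, 6]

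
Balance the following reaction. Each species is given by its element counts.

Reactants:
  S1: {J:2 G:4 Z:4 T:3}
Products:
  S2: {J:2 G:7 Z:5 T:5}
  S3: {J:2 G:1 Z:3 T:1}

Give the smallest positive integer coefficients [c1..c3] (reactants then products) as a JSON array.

J: 2·2 = 4 | 1·2+1·2 = 4
G: 2·4 = 8 | 1·7+1·1 = 8
Z: 2·4 = 8 | 1·5+1·3 = 8
T: 2·3 = 6 | 1·5+1·1 = 6
gcd(2,1,1) = 1

Coefficients: [2, 1, 1]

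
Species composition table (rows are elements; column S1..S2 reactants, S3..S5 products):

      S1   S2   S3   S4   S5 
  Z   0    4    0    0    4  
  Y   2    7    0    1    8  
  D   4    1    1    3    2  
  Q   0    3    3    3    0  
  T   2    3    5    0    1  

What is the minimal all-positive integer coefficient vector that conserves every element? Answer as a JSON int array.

Coefficients: [2, 3, 2, 1, 3]

Z: 2·0+3·4 = 12 | 2·0+1·0+3·4 = 12
Y: 2·2+3·7 = 25 | 2·0+1·1+3·8 = 25
D: 2·4+3·1 = 11 | 2·1+1·3+3·2 = 11
Q: 2·0+3·3 = 9 | 2·3+1·3+3·0 = 9
T: 2·2+3·3 = 13 | 2·5+1·0+3·1 = 13
gcd(2,3,2,1,3) = 1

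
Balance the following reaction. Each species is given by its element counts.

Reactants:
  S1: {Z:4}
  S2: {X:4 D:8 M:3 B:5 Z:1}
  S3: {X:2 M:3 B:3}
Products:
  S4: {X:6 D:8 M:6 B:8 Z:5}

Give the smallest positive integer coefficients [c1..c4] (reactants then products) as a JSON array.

X: 1·0+1·4+1·2 = 6 | 1·6 = 6
D: 1·0+1·8+1·0 = 8 | 1·8 = 8
M: 1·0+1·3+1·3 = 6 | 1·6 = 6
B: 1·0+1·5+1·3 = 8 | 1·8 = 8
Z: 1·4+1·1+1·0 = 5 | 1·5 = 5
gcd(1,1,1,1) = 1

Coefficients: [1, 1, 1, 1]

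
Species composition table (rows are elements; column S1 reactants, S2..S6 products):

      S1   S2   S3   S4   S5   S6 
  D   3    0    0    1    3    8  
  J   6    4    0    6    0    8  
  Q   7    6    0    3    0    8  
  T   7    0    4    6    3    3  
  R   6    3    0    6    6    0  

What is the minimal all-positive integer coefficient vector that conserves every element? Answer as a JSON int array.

Coefficients: [5, 4, 5, 1, 2, 1]

D: 5·3 = 15 | 4·0+5·0+1·1+2·3+1·8 = 15
J: 5·6 = 30 | 4·4+5·0+1·6+2·0+1·8 = 30
Q: 5·7 = 35 | 4·6+5·0+1·3+2·0+1·8 = 35
T: 5·7 = 35 | 4·0+5·4+1·6+2·3+1·3 = 35
R: 5·6 = 30 | 4·3+5·0+1·6+2·6+1·0 = 30
gcd(5,4,5,1,2,1) = 1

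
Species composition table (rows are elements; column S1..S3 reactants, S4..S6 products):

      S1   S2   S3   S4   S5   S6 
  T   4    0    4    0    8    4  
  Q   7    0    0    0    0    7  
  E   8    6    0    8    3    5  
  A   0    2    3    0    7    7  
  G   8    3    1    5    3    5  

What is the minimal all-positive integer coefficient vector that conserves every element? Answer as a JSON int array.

Coefficients: [1, 5, 6, 3, 3, 1]

T: 1·4+5·0+6·4 = 28 | 3·0+3·8+1·4 = 28
Q: 1·7+5·0+6·0 = 7 | 3·0+3·0+1·7 = 7
E: 1·8+5·6+6·0 = 38 | 3·8+3·3+1·5 = 38
A: 1·0+5·2+6·3 = 28 | 3·0+3·7+1·7 = 28
G: 1·8+5·3+6·1 = 29 | 3·5+3·3+1·5 = 29
gcd(1,5,6,3,3,1) = 1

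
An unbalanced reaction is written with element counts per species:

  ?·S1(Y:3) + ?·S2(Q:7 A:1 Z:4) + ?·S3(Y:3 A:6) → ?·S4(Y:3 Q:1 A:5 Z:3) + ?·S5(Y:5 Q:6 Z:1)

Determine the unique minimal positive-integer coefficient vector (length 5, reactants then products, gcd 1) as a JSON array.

Y: 6·3+3·0+2·3 = 24 | 3·3+3·5 = 24
Q: 6·0+3·7+2·0 = 21 | 3·1+3·6 = 21
A: 6·0+3·1+2·6 = 15 | 3·5+3·0 = 15
Z: 6·0+3·4+2·0 = 12 | 3·3+3·1 = 12
gcd(6,3,2,3,3) = 1

Coefficients: [6, 3, 2, 3, 3]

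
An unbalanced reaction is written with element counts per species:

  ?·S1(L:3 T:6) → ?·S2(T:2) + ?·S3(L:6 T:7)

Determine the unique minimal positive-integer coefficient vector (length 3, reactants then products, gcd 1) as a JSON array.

L: 4·3 = 12 | 5·0+2·6 = 12
T: 4·6 = 24 | 5·2+2·7 = 24
gcd(4,5,2) = 1

Coefficients: [4, 5, 2]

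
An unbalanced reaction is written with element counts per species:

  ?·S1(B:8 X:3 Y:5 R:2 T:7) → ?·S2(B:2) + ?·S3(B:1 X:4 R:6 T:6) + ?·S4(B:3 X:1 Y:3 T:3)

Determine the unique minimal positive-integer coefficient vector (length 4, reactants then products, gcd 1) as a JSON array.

B: 3·8 = 24 | 4·2+1·1+5·3 = 24
X: 3·3 = 9 | 4·0+1·4+5·1 = 9
Y: 3·5 = 15 | 4·0+1·0+5·3 = 15
R: 3·2 = 6 | 4·0+1·6+5·0 = 6
T: 3·7 = 21 | 4·0+1·6+5·3 = 21
gcd(3,4,1,5) = 1

Coefficients: [3, 4, 1, 5]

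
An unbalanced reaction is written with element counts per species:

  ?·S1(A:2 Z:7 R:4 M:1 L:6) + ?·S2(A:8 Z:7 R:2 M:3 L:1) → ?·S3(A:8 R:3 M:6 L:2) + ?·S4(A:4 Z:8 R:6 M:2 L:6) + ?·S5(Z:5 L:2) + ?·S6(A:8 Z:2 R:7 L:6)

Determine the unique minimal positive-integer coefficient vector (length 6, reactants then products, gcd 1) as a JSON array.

Coefficients: [6, 2, 1, 3, 6, 1]

A: 6·2+2·8 = 28 | 1·8+3·4+6·0+1·8 = 28
Z: 6·7+2·7 = 56 | 1·0+3·8+6·5+1·2 = 56
R: 6·4+2·2 = 28 | 1·3+3·6+6·0+1·7 = 28
M: 6·1+2·3 = 12 | 1·6+3·2+6·0+1·0 = 12
L: 6·6+2·1 = 38 | 1·2+3·6+6·2+1·6 = 38
gcd(6,2,1,3,6,1) = 1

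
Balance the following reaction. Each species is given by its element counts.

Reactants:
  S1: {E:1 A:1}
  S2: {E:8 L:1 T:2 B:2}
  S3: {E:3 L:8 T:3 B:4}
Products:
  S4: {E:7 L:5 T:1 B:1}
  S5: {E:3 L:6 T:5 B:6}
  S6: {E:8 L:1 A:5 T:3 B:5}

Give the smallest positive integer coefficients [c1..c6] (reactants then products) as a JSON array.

Coefficients: [5, 4, 5, 5, 3, 1]

E: 5·1+4·8+5·3 = 52 | 5·7+3·3+1·8 = 52
L: 5·0+4·1+5·8 = 44 | 5·5+3·6+1·1 = 44
A: 5·1+4·0+5·0 = 5 | 5·0+3·0+1·5 = 5
T: 5·0+4·2+5·3 = 23 | 5·1+3·5+1·3 = 23
B: 5·0+4·2+5·4 = 28 | 5·1+3·6+1·5 = 28
gcd(5,4,5,5,3,1) = 1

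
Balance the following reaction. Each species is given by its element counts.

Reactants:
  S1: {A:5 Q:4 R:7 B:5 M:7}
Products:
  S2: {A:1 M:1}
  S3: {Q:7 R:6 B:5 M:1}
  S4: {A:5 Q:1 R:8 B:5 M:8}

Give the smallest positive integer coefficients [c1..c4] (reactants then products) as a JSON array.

Coefficients: [2, 5, 1, 1]

A: 2·5 = 10 | 5·1+1·0+1·5 = 10
Q: 2·4 = 8 | 5·0+1·7+1·1 = 8
R: 2·7 = 14 | 5·0+1·6+1·8 = 14
B: 2·5 = 10 | 5·0+1·5+1·5 = 10
M: 2·7 = 14 | 5·1+1·1+1·8 = 14
gcd(2,5,1,1) = 1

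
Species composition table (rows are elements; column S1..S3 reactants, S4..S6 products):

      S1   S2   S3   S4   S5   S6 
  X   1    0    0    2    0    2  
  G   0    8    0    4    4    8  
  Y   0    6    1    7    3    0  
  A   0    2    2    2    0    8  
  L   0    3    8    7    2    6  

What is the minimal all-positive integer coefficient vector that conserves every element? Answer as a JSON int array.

X: 6·1+4·0+2·0 = 6 | 2·2+4·0+1·2 = 6
G: 6·0+4·8+2·0 = 32 | 2·4+4·4+1·8 = 32
Y: 6·0+4·6+2·1 = 26 | 2·7+4·3+1·0 = 26
A: 6·0+4·2+2·2 = 12 | 2·2+4·0+1·8 = 12
L: 6·0+4·3+2·8 = 28 | 2·7+4·2+1·6 = 28
gcd(6,4,2,2,4,1) = 1

Coefficients: [6, 4, 2, 2, 4, 1]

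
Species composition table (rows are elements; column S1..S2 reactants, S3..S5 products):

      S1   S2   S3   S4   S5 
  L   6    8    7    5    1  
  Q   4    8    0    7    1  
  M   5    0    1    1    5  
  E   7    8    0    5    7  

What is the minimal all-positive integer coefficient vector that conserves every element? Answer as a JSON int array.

Coefficients: [4, 1, 2, 3, 3]

L: 4·6+1·8 = 32 | 2·7+3·5+3·1 = 32
Q: 4·4+1·8 = 24 | 2·0+3·7+3·1 = 24
M: 4·5+1·0 = 20 | 2·1+3·1+3·5 = 20
E: 4·7+1·8 = 36 | 2·0+3·5+3·7 = 36
gcd(4,1,2,3,3) = 1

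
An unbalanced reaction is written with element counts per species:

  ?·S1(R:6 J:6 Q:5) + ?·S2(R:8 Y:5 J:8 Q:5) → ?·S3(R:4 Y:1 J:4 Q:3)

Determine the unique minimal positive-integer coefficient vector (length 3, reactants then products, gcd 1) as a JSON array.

R: 2·6+1·8 = 20 | 5·4 = 20
Y: 2·0+1·5 = 5 | 5·1 = 5
J: 2·6+1·8 = 20 | 5·4 = 20
Q: 2·5+1·5 = 15 | 5·3 = 15
gcd(2,1,5) = 1

Coefficients: [2, 1, 5]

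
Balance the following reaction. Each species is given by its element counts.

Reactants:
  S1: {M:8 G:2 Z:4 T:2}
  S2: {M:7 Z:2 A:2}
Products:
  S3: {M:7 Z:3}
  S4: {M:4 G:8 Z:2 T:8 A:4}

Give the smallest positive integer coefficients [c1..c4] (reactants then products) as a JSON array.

Coefficients: [4, 2, 6, 1]

M: 4·8+2·7 = 46 | 6·7+1·4 = 46
G: 4·2+2·0 = 8 | 6·0+1·8 = 8
Z: 4·4+2·2 = 20 | 6·3+1·2 = 20
T: 4·2+2·0 = 8 | 6·0+1·8 = 8
A: 4·0+2·2 = 4 | 6·0+1·4 = 4
gcd(4,2,6,1) = 1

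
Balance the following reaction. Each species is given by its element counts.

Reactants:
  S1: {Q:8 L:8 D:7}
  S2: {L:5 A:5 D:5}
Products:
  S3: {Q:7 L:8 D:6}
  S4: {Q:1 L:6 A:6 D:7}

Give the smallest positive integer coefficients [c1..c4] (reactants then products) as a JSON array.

Coefficients: [5, 6, 5, 5]

Q: 5·8+6·0 = 40 | 5·7+5·1 = 40
L: 5·8+6·5 = 70 | 5·8+5·6 = 70
A: 5·0+6·5 = 30 | 5·0+5·6 = 30
D: 5·7+6·5 = 65 | 5·6+5·7 = 65
gcd(5,6,5,5) = 1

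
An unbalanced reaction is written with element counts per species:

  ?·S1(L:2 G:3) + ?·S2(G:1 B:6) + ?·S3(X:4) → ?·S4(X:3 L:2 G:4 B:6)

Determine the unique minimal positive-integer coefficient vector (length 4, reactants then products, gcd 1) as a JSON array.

Coefficients: [4, 4, 3, 4]

X: 4·0+4·0+3·4 = 12 | 4·3 = 12
L: 4·2+4·0+3·0 = 8 | 4·2 = 8
G: 4·3+4·1+3·0 = 16 | 4·4 = 16
B: 4·0+4·6+3·0 = 24 | 4·6 = 24
gcd(4,4,3,4) = 1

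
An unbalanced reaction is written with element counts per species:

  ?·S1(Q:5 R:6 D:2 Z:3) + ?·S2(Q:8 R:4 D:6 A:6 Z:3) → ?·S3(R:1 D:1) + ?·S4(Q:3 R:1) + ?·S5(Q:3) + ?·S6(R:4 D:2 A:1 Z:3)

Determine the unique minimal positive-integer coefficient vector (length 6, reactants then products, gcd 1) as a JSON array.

Q: 5·5+1·8 = 33 | 4·0+6·3+5·3+6·0 = 33
R: 5·6+1·4 = 34 | 4·1+6·1+5·0+6·4 = 34
D: 5·2+1·6 = 16 | 4·1+6·0+5·0+6·2 = 16
A: 5·0+1·6 = 6 | 4·0+6·0+5·0+6·1 = 6
Z: 5·3+1·3 = 18 | 4·0+6·0+5·0+6·3 = 18
gcd(5,1,4,6,5,6) = 1

Coefficients: [5, 1, 4, 6, 5, 6]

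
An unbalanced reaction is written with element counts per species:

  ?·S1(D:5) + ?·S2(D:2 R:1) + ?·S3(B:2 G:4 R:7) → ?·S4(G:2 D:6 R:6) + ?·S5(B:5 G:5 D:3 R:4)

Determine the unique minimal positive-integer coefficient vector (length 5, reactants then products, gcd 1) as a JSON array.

Coefficients: [6, 3, 5, 5, 2]

B: 6·0+3·0+5·2 = 10 | 5·0+2·5 = 10
G: 6·0+3·0+5·4 = 20 | 5·2+2·5 = 20
D: 6·5+3·2+5·0 = 36 | 5·6+2·3 = 36
R: 6·0+3·1+5·7 = 38 | 5·6+2·4 = 38
gcd(6,3,5,5,2) = 1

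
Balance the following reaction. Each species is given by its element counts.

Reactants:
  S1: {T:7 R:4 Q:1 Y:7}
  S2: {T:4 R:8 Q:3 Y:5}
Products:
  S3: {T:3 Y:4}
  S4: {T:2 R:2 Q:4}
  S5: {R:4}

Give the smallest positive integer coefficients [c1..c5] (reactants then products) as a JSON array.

Coefficients: [2, 2, 6, 2, 5]

T: 2·7+2·4 = 22 | 6·3+2·2+5·0 = 22
R: 2·4+2·8 = 24 | 6·0+2·2+5·4 = 24
Q: 2·1+2·3 = 8 | 6·0+2·4+5·0 = 8
Y: 2·7+2·5 = 24 | 6·4+2·0+5·0 = 24
gcd(2,2,6,2,5) = 1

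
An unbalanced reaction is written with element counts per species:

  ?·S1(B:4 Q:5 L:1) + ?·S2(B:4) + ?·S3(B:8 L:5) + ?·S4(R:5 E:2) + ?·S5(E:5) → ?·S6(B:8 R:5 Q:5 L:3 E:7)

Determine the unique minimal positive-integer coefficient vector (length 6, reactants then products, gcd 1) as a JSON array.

B: 5·4+1·4+2·8+5·0+5·0 = 40 | 5·8 = 40
R: 5·0+1·0+2·0+5·5+5·0 = 25 | 5·5 = 25
Q: 5·5+1·0+2·0+5·0+5·0 = 25 | 5·5 = 25
L: 5·1+1·0+2·5+5·0+5·0 = 15 | 5·3 = 15
E: 5·0+1·0+2·0+5·2+5·5 = 35 | 5·7 = 35
gcd(5,1,2,5,5,5) = 1

Coefficients: [5, 1, 2, 5, 5, 5]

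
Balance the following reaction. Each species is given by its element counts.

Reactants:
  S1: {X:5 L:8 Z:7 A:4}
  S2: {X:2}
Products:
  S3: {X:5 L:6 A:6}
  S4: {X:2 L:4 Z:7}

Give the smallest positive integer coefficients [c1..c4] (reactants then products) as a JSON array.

Coefficients: [6, 1, 4, 6]

X: 6·5+1·2 = 32 | 4·5+6·2 = 32
L: 6·8+1·0 = 48 | 4·6+6·4 = 48
Z: 6·7+1·0 = 42 | 4·0+6·7 = 42
A: 6·4+1·0 = 24 | 4·6+6·0 = 24
gcd(6,1,4,6) = 1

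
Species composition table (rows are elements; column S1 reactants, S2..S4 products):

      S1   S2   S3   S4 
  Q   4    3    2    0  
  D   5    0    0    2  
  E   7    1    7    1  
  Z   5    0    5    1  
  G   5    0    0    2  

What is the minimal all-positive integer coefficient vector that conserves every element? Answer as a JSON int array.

Coefficients: [2, 2, 1, 5]

Q: 2·4 = 8 | 2·3+1·2+5·0 = 8
D: 2·5 = 10 | 2·0+1·0+5·2 = 10
E: 2·7 = 14 | 2·1+1·7+5·1 = 14
Z: 2·5 = 10 | 2·0+1·5+5·1 = 10
G: 2·5 = 10 | 2·0+1·0+5·2 = 10
gcd(2,2,1,5) = 1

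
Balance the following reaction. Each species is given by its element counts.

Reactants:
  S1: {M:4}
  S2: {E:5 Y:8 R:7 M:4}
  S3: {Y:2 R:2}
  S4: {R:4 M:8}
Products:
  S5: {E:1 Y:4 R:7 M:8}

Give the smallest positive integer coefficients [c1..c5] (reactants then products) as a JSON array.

Coefficients: [1, 1, 6, 4, 5]

E: 1·0+1·5+6·0+4·0 = 5 | 5·1 = 5
Y: 1·0+1·8+6·2+4·0 = 20 | 5·4 = 20
R: 1·0+1·7+6·2+4·4 = 35 | 5·7 = 35
M: 1·4+1·4+6·0+4·8 = 40 | 5·8 = 40
gcd(1,1,6,4,5) = 1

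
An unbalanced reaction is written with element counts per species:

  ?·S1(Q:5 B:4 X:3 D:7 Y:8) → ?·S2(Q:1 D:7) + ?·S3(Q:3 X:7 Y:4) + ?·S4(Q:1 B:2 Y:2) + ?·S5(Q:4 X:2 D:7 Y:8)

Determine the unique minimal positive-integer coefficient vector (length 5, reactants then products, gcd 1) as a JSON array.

Q: 3·5 = 15 | 2·1+1·3+6·1+1·4 = 15
B: 3·4 = 12 | 2·0+1·0+6·2+1·0 = 12
X: 3·3 = 9 | 2·0+1·7+6·0+1·2 = 9
D: 3·7 = 21 | 2·7+1·0+6·0+1·7 = 21
Y: 3·8 = 24 | 2·0+1·4+6·2+1·8 = 24
gcd(3,2,1,6,1) = 1

Coefficients: [3, 2, 1, 6, 1]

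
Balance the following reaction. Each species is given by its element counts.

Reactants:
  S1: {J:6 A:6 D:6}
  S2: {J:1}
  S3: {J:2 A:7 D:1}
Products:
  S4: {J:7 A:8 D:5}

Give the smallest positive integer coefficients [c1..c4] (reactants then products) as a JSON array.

J: 3·6+6·1+2·2 = 28 | 4·7 = 28
A: 3·6+6·0+2·7 = 32 | 4·8 = 32
D: 3·6+6·0+2·1 = 20 | 4·5 = 20
gcd(3,6,2,4) = 1

Coefficients: [3, 6, 2, 4]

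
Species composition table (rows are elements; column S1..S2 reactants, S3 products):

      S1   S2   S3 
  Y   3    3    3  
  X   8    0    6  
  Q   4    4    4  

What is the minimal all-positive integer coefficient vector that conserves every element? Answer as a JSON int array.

Y: 3·3+1·3 = 12 | 4·3 = 12
X: 3·8+1·0 = 24 | 4·6 = 24
Q: 3·4+1·4 = 16 | 4·4 = 16
gcd(3,1,4) = 1

Coefficients: [3, 1, 4]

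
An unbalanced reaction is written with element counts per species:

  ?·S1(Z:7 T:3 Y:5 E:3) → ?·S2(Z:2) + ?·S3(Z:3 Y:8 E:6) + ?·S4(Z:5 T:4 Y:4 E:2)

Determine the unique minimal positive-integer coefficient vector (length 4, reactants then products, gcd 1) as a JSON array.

Coefficients: [4, 5, 1, 3]

Z: 4·7 = 28 | 5·2+1·3+3·5 = 28
T: 4·3 = 12 | 5·0+1·0+3·4 = 12
Y: 4·5 = 20 | 5·0+1·8+3·4 = 20
E: 4·3 = 12 | 5·0+1·6+3·2 = 12
gcd(4,5,1,3) = 1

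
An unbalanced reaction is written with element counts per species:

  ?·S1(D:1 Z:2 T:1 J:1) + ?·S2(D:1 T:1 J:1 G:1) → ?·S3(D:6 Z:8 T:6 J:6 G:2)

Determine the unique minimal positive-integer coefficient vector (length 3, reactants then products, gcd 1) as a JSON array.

Coefficients: [4, 2, 1]

D: 4·1+2·1 = 6 | 1·6 = 6
Z: 4·2+2·0 = 8 | 1·8 = 8
T: 4·1+2·1 = 6 | 1·6 = 6
J: 4·1+2·1 = 6 | 1·6 = 6
G: 4·0+2·1 = 2 | 1·2 = 2
gcd(4,2,1) = 1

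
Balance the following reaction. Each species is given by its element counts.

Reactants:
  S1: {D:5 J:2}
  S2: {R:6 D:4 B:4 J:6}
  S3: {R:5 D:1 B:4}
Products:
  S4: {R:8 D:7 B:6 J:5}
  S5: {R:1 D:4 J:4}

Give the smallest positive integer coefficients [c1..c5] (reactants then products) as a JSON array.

R: 5·0+4·6+5·5 = 49 | 6·8+1·1 = 49
D: 5·5+4·4+5·1 = 46 | 6·7+1·4 = 46
B: 5·0+4·4+5·4 = 36 | 6·6+1·0 = 36
J: 5·2+4·6+5·0 = 34 | 6·5+1·4 = 34
gcd(5,4,5,6,1) = 1

Coefficients: [5, 4, 5, 6, 1]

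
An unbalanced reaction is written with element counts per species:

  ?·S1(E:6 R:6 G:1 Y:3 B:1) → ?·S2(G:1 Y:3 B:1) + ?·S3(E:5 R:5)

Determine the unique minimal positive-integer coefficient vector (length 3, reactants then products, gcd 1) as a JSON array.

E: 5·6 = 30 | 5·0+6·5 = 30
R: 5·6 = 30 | 5·0+6·5 = 30
G: 5·1 = 5 | 5·1+6·0 = 5
Y: 5·3 = 15 | 5·3+6·0 = 15
B: 5·1 = 5 | 5·1+6·0 = 5
gcd(5,5,6) = 1

Coefficients: [5, 5, 6]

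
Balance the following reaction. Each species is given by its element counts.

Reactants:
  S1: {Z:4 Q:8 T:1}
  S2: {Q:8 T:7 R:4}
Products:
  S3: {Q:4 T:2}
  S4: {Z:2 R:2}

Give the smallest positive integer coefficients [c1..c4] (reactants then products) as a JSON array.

Coefficients: [1, 1, 4, 2]

Z: 1·4+1·0 = 4 | 4·0+2·2 = 4
Q: 1·8+1·8 = 16 | 4·4+2·0 = 16
T: 1·1+1·7 = 8 | 4·2+2·0 = 8
R: 1·0+1·4 = 4 | 4·0+2·2 = 4
gcd(1,1,4,2) = 1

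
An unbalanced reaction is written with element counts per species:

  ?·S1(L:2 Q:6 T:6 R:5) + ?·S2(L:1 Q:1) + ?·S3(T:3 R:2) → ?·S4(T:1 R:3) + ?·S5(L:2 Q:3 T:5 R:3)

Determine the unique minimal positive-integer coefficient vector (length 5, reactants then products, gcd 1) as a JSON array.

Coefficients: [1, 6, 5, 1, 4]

L: 1·2+6·1+5·0 = 8 | 1·0+4·2 = 8
Q: 1·6+6·1+5·0 = 12 | 1·0+4·3 = 12
T: 1·6+6·0+5·3 = 21 | 1·1+4·5 = 21
R: 1·5+6·0+5·2 = 15 | 1·3+4·3 = 15
gcd(1,6,5,1,4) = 1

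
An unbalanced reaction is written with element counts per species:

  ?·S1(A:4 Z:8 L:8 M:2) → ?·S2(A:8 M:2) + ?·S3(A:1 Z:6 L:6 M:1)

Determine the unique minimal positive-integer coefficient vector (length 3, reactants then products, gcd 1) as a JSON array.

A: 3·4 = 12 | 1·8+4·1 = 12
Z: 3·8 = 24 | 1·0+4·6 = 24
L: 3·8 = 24 | 1·0+4·6 = 24
M: 3·2 = 6 | 1·2+4·1 = 6
gcd(3,1,4) = 1

Coefficients: [3, 1, 4]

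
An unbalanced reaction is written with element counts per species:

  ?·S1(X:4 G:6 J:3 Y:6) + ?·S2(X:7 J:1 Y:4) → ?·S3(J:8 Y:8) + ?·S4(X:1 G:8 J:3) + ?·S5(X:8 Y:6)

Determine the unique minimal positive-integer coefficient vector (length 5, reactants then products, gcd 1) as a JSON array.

Coefficients: [4, 5, 1, 3, 6]

X: 4·4+5·7 = 51 | 1·0+3·1+6·8 = 51
G: 4·6+5·0 = 24 | 1·0+3·8+6·0 = 24
J: 4·3+5·1 = 17 | 1·8+3·3+6·0 = 17
Y: 4·6+5·4 = 44 | 1·8+3·0+6·6 = 44
gcd(4,5,1,3,6) = 1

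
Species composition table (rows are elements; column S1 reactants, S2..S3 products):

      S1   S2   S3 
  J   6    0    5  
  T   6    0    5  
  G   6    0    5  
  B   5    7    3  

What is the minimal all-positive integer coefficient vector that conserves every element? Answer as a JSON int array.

Coefficients: [5, 1, 6]

J: 5·6 = 30 | 1·0+6·5 = 30
T: 5·6 = 30 | 1·0+6·5 = 30
G: 5·6 = 30 | 1·0+6·5 = 30
B: 5·5 = 25 | 1·7+6·3 = 25
gcd(5,1,6) = 1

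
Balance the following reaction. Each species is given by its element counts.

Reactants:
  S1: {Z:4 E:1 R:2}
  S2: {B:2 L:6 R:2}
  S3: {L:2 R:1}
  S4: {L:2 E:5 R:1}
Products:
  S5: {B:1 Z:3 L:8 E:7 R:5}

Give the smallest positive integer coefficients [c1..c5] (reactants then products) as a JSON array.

Coefficients: [3, 2, 5, 5, 4]

B: 3·0+2·2+5·0+5·0 = 4 | 4·1 = 4
Z: 3·4+2·0+5·0+5·0 = 12 | 4·3 = 12
L: 3·0+2·6+5·2+5·2 = 32 | 4·8 = 32
E: 3·1+2·0+5·0+5·5 = 28 | 4·7 = 28
R: 3·2+2·2+5·1+5·1 = 20 | 4·5 = 20
gcd(3,2,5,5,4) = 1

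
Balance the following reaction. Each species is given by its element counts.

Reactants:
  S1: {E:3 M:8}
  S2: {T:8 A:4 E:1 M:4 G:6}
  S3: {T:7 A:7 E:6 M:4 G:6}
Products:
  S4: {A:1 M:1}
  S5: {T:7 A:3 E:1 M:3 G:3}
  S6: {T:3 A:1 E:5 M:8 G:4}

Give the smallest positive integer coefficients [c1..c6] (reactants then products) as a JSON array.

T: 3·0+2·8+1·7 = 23 | 6·0+2·7+3·3 = 23
A: 3·0+2·4+1·7 = 15 | 6·1+2·3+3·1 = 15
E: 3·3+2·1+1·6 = 17 | 6·0+2·1+3·5 = 17
M: 3·8+2·4+1·4 = 36 | 6·1+2·3+3·8 = 36
G: 3·0+2·6+1·6 = 18 | 6·0+2·3+3·4 = 18
gcd(3,2,1,6,2,3) = 1

Coefficients: [3, 2, 1, 6, 2, 3]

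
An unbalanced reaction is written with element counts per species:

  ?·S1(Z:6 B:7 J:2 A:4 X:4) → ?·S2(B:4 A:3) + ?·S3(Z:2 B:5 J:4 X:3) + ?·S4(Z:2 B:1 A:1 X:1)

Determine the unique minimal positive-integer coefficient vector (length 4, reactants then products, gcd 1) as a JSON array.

Z: 2·6 = 12 | 1·0+1·2+5·2 = 12
B: 2·7 = 14 | 1·4+1·5+5·1 = 14
J: 2·2 = 4 | 1·0+1·4+5·0 = 4
A: 2·4 = 8 | 1·3+1·0+5·1 = 8
X: 2·4 = 8 | 1·0+1·3+5·1 = 8
gcd(2,1,1,5) = 1

Coefficients: [2, 1, 1, 5]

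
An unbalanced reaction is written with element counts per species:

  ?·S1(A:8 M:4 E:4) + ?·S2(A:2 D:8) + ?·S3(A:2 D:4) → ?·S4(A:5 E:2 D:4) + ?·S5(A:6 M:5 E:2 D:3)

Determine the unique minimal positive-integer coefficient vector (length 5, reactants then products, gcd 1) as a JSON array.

A: 5·8+2·2+5·2 = 54 | 6·5+4·6 = 54
M: 5·4+2·0+5·0 = 20 | 6·0+4·5 = 20
E: 5·4+2·0+5·0 = 20 | 6·2+4·2 = 20
D: 5·0+2·8+5·4 = 36 | 6·4+4·3 = 36
gcd(5,2,5,6,4) = 1

Coefficients: [5, 2, 5, 6, 4]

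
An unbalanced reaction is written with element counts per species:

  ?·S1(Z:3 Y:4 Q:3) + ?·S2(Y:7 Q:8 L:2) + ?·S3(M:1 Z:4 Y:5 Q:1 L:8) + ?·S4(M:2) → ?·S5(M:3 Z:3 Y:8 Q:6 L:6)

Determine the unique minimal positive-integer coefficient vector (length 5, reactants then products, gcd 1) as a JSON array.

M: 1·0+3·0+3·1+6·2 = 15 | 5·3 = 15
Z: 1·3+3·0+3·4+6·0 = 15 | 5·3 = 15
Y: 1·4+3·7+3·5+6·0 = 40 | 5·8 = 40
Q: 1·3+3·8+3·1+6·0 = 30 | 5·6 = 30
L: 1·0+3·2+3·8+6·0 = 30 | 5·6 = 30
gcd(1,3,3,6,5) = 1

Coefficients: [1, 3, 3, 6, 5]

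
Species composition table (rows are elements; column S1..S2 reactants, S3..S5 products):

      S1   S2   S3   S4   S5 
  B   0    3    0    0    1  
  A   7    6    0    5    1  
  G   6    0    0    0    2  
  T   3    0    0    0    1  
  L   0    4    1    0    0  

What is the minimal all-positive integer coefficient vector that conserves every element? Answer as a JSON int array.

Coefficients: [1, 1, 4, 2, 3]

B: 1·0+1·3 = 3 | 4·0+2·0+3·1 = 3
A: 1·7+1·6 = 13 | 4·0+2·5+3·1 = 13
G: 1·6+1·0 = 6 | 4·0+2·0+3·2 = 6
T: 1·3+1·0 = 3 | 4·0+2·0+3·1 = 3
L: 1·0+1·4 = 4 | 4·1+2·0+3·0 = 4
gcd(1,1,4,2,3) = 1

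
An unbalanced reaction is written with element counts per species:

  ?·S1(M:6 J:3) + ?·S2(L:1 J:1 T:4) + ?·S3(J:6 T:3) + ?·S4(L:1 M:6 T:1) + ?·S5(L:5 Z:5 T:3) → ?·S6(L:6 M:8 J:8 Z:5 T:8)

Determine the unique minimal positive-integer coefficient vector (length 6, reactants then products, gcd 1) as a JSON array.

Coefficients: [5, 3, 5, 3, 6, 6]

L: 5·0+3·1+5·0+3·1+6·5 = 36 | 6·6 = 36
M: 5·6+3·0+5·0+3·6+6·0 = 48 | 6·8 = 48
J: 5·3+3·1+5·6+3·0+6·0 = 48 | 6·8 = 48
Z: 5·0+3·0+5·0+3·0+6·5 = 30 | 6·5 = 30
T: 5·0+3·4+5·3+3·1+6·3 = 48 | 6·8 = 48
gcd(5,3,5,3,6,6) = 1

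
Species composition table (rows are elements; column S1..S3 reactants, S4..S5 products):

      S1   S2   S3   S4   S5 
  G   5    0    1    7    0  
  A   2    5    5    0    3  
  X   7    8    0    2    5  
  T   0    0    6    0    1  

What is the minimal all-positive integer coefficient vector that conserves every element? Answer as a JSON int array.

G: 4·5+1·0+1·1 = 21 | 3·7+6·0 = 21
A: 4·2+1·5+1·5 = 18 | 3·0+6·3 = 18
X: 4·7+1·8+1·0 = 36 | 3·2+6·5 = 36
T: 4·0+1·0+1·6 = 6 | 3·0+6·1 = 6
gcd(4,1,1,3,6) = 1

Coefficients: [4, 1, 1, 3, 6]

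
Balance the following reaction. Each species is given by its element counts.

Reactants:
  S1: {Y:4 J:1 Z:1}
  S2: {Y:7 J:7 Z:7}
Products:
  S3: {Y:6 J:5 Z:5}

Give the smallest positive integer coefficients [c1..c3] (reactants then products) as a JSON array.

Y: 1·4+2·7 = 18 | 3·6 = 18
J: 1·1+2·7 = 15 | 3·5 = 15
Z: 1·1+2·7 = 15 | 3·5 = 15
gcd(1,2,3) = 1

Coefficients: [1, 2, 3]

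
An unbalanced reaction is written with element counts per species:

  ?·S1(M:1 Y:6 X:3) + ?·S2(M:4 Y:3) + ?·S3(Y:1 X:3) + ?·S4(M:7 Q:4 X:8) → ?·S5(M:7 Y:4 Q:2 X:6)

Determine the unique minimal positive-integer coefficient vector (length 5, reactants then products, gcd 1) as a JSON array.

Coefficients: [1, 5, 3, 3, 6]

M: 1·1+5·4+3·0+3·7 = 42 | 6·7 = 42
Y: 1·6+5·3+3·1+3·0 = 24 | 6·4 = 24
Q: 1·0+5·0+3·0+3·4 = 12 | 6·2 = 12
X: 1·3+5·0+3·3+3·8 = 36 | 6·6 = 36
gcd(1,5,3,3,6) = 1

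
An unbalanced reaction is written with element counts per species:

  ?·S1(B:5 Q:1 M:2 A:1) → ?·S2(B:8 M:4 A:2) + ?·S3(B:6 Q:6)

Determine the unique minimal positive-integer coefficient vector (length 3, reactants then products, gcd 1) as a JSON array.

B: 6·5 = 30 | 3·8+1·6 = 30
Q: 6·1 = 6 | 3·0+1·6 = 6
M: 6·2 = 12 | 3·4+1·0 = 12
A: 6·1 = 6 | 3·2+1·0 = 6
gcd(6,3,1) = 1

Coefficients: [6, 3, 1]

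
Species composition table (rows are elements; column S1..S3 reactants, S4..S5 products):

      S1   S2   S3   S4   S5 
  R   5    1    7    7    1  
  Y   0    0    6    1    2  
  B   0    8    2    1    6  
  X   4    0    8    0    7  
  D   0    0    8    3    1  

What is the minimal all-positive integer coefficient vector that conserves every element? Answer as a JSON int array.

R: 3·5+3·1+2·7 = 32 | 4·7+4·1 = 32
Y: 3·0+3·0+2·6 = 12 | 4·1+4·2 = 12
B: 3·0+3·8+2·2 = 28 | 4·1+4·6 = 28
X: 3·4+3·0+2·8 = 28 | 4·0+4·7 = 28
D: 3·0+3·0+2·8 = 16 | 4·3+4·1 = 16
gcd(3,3,2,4,4) = 1

Coefficients: [3, 3, 2, 4, 4]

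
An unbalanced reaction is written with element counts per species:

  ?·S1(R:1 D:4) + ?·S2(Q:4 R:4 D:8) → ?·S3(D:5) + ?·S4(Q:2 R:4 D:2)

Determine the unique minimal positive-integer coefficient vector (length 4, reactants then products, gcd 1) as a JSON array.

Q: 4·0+1·4 = 4 | 4·0+2·2 = 4
R: 4·1+1·4 = 8 | 4·0+2·4 = 8
D: 4·4+1·8 = 24 | 4·5+2·2 = 24
gcd(4,1,4,2) = 1

Coefficients: [4, 1, 4, 2]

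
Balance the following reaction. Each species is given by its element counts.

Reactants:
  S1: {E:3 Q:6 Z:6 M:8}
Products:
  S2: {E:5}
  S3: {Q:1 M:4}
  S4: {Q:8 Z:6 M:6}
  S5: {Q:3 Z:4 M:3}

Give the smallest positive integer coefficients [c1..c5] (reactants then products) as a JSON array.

Coefficients: [5, 3, 4, 1, 6]

E: 5·3 = 15 | 3·5+4·0+1·0+6·0 = 15
Q: 5·6 = 30 | 3·0+4·1+1·8+6·3 = 30
Z: 5·6 = 30 | 3·0+4·0+1·6+6·4 = 30
M: 5·8 = 40 | 3·0+4·4+1·6+6·3 = 40
gcd(5,3,4,1,6) = 1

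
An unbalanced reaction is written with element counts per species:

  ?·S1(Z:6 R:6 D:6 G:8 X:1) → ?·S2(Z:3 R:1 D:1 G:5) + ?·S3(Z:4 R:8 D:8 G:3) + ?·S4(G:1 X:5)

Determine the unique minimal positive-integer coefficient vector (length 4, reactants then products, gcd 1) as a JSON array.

Z: 5·6 = 30 | 6·3+3·4+1·0 = 30
R: 5·6 = 30 | 6·1+3·8+1·0 = 30
D: 5·6 = 30 | 6·1+3·8+1·0 = 30
G: 5·8 = 40 | 6·5+3·3+1·1 = 40
X: 5·1 = 5 | 6·0+3·0+1·5 = 5
gcd(5,6,3,1) = 1

Coefficients: [5, 6, 3, 1]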